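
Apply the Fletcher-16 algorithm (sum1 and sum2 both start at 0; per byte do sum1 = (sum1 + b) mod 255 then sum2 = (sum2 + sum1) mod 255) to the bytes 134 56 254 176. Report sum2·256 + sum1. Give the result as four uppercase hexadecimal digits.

Running sums (mod 255):
  after byte 0 (134): sum1=134, sum2=134
  after byte 1 (56): sum1=190, sum2=69
  after byte 2 (254): sum1=189, sum2=3
  after byte 3 (176): sum1=110, sum2=113
Checksum = sum2·256 + sum1 = 113·256 + 110 = 29038 = 0x716E.

716E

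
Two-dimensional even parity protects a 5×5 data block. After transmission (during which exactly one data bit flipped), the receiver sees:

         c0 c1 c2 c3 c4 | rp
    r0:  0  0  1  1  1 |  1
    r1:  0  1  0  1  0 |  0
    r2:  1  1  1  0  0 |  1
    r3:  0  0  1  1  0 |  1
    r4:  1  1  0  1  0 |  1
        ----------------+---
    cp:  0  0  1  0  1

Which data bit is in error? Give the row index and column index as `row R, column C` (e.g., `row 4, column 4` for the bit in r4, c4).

row 3, column 1

Recompute each row's even parity and compare to rp:
  r0: data parity 1, sent rp 1 → ok
  r1: data parity 0, sent rp 0 → ok
  r2: data parity 1, sent rp 1 → ok
  r3: data parity 0, sent rp 1 → mismatch
  r4: data parity 1, sent rp 1 → ok
Recompute each column's even parity and compare to cp:
  c0: data parity 0, sent cp 0 → ok
  c1: data parity 1, sent cp 0 → mismatch
  c2: data parity 1, sent cp 1 → ok
  c3: data parity 0, sent cp 0 → ok
  c4: data parity 1, sent cp 1 → ok
Exactly one row (r3) and one column (c1) fail → the flipped bit is at their intersection.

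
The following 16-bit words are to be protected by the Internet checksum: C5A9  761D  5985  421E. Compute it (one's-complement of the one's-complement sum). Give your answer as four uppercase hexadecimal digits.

2895

One's-complement addition (fold any carry out of bit 15 back into bit 0):
  0xC5A9 + 0x761D = 0x13BC6 → wrap carry → 0x3BC7
  0x3BC7 + 0x5985 = 0x0954C
  0x954C + 0x421E = 0x0D76A
One's-complement sum = 0xD76A.
Checksum = ~0xD76A & 0xFFFF = 0x2895.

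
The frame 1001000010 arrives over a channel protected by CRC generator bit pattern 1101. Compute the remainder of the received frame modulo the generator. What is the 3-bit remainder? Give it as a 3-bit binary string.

Modulo-2 division of 1001000010 by 1101:
  pos 0: 1001 XOR 1101 = 0100
  pos 1: 1000 XOR 1101 = 0101
  pos 2: 1010 XOR 1101 = 0111
  pos 3: 1110 XOR 1101 = 0011
  pos 5: 1101 XOR 1101 = 0000
Remainder = 000 (zero — the frame passes the CRC check).

000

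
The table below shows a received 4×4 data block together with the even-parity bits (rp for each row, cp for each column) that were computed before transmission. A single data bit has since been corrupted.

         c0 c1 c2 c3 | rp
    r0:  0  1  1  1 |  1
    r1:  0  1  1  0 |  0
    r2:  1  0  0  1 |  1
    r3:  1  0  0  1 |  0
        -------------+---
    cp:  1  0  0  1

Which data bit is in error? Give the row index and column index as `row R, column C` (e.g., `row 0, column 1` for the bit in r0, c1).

Recompute each row's even parity and compare to rp:
  r0: data parity 1, sent rp 1 → ok
  r1: data parity 0, sent rp 0 → ok
  r2: data parity 0, sent rp 1 → mismatch
  r3: data parity 0, sent rp 0 → ok
Recompute each column's even parity and compare to cp:
  c0: data parity 0, sent cp 1 → mismatch
  c1: data parity 0, sent cp 0 → ok
  c2: data parity 0, sent cp 0 → ok
  c3: data parity 1, sent cp 1 → ok
Exactly one row (r2) and one column (c0) fail → the flipped bit is at their intersection.

row 2, column 0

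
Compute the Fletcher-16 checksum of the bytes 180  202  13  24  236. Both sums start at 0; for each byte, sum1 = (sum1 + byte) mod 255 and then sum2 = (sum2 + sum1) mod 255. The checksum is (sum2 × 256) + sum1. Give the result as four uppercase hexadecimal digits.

F691

Running sums (mod 255):
  after byte 0 (180): sum1=180, sum2=180
  after byte 1 (202): sum1=127, sum2=52
  after byte 2 (13): sum1=140, sum2=192
  after byte 3 (24): sum1=164, sum2=101
  after byte 4 (236): sum1=145, sum2=246
Checksum = sum2·256 + sum1 = 246·256 + 145 = 63121 = 0xF691.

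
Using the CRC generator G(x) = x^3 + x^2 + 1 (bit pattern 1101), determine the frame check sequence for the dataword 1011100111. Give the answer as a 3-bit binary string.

001

Append 3 zeros: 1011100111000. Divide by 1101 (XOR where the leading bit is 1):
  pos 0: 1011 XOR 1101 = 0110
  pos 1: 1101 XOR 1101 = 0000
  pos 7: 1110 XOR 1101 = 0011
  pos 9: 1100 XOR 1101 = 0001
Remainder (last 3 bits) = 001. This is the CRC / FCS.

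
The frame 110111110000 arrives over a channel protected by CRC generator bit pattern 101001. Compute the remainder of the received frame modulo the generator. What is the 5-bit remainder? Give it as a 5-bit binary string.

00000

Modulo-2 division of 110111110000 by 101001:
  pos 0: 110111 XOR 101001 = 011110
  pos 1: 111101 XOR 101001 = 010100
  pos 2: 101001 XOR 101001 = 000000
Remainder = 00000 (zero — the frame passes the CRC check).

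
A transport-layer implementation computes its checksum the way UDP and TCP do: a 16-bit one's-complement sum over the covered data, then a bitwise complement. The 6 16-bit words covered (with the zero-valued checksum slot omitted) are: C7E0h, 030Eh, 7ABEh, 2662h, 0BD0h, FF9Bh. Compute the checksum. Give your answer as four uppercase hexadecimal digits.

One's-complement addition (fold any carry out of bit 15 back into bit 0):
  0xC7E0 + 0x030E = 0x0CAEE
  0xCAEE + 0x7ABE = 0x145AC → wrap carry → 0x45AD
  0x45AD + 0x2662 = 0x06C0F
  0x6C0F + 0x0BD0 = 0x077DF
  0x77DF + 0xFF9B = 0x1777A → wrap carry → 0x777B
One's-complement sum = 0x777B.
Checksum = ~0x777B & 0xFFFF = 0x8884.

8884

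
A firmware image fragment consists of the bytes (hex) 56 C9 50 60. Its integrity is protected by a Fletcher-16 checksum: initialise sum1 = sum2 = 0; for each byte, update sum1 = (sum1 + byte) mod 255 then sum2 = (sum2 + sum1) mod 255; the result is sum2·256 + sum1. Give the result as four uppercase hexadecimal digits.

B7D0

Running sums (mod 255):
  after byte 0 (56): sum1=86, sum2=86
  after byte 1 (C9): sum1=32, sum2=118
  after byte 2 (50): sum1=112, sum2=230
  after byte 3 (60): sum1=208, sum2=183
Checksum = sum2·256 + sum1 = 183·256 + 208 = 47056 = 0xB7D0.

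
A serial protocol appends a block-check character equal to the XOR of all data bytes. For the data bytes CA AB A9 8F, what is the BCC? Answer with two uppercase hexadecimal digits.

XOR the bytes together:
  start with 0xCA
  0xCA ⊕ 0xAB = 0x61
  0x61 ⊕ 0xA9 = 0xC8
  0xC8 ⊕ 0x8F = 0x47

47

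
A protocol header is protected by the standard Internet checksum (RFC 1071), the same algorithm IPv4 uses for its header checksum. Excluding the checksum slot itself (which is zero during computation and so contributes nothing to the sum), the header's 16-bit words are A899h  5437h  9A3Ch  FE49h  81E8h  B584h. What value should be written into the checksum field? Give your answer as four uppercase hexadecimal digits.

333B

One's-complement addition (fold any carry out of bit 15 back into bit 0):
  0xA899 + 0x5437 = 0x0FCD0
  0xFCD0 + 0x9A3C = 0x1970C → wrap carry → 0x970D
  0x970D + 0xFE49 = 0x19556 → wrap carry → 0x9557
  0x9557 + 0x81E8 = 0x1173F → wrap carry → 0x1740
  0x1740 + 0xB584 = 0x0CCC4
One's-complement sum = 0xCCC4.
Checksum = ~0xCCC4 & 0xFFFF = 0x333B.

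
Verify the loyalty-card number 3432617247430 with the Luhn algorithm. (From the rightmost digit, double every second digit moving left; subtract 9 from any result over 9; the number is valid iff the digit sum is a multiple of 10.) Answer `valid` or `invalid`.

invalid

From the right, keep odd positions and double even positions (subtract 9 from any doubled value over 9):
  doubled (positions 2,4,...): 6 5 4 2 4 8 → sum 29
  kept (positions 1,3,...): 0 4 4 7 6 3 3 → sum 27
Total = 56.
56 mod 10 = 6, so the number is invalid.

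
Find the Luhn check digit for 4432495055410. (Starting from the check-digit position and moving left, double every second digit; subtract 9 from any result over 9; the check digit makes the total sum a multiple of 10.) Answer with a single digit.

7

Partial digits right→left: 0 1 4 5 5 0 5 9 4 2 3 4 4
Double every second digit counting from the check-digit position (so the 1st, 3rd, 5th, ... of the partial from the right).
  doubled (with −9 where >9): 0 8 1 1 8 6 8 → sum 32
  kept as-is: 1 5 0 9 2 4 → sum 21
Total = 32 + 21 = 53.
Check digit = (10 − (53 mod 10)) mod 10 = 7.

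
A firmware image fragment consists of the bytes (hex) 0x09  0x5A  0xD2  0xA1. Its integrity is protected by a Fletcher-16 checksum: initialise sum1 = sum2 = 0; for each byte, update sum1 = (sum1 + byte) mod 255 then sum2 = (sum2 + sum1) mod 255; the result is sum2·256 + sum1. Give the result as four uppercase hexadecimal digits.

7AD7

Running sums (mod 255):
  after byte 0 (0x09): sum1=9, sum2=9
  after byte 1 (0x5A): sum1=99, sum2=108
  after byte 2 (0xD2): sum1=54, sum2=162
  after byte 3 (0xA1): sum1=215, sum2=122
Checksum = sum2·256 + sum1 = 122·256 + 215 = 31447 = 0x7AD7.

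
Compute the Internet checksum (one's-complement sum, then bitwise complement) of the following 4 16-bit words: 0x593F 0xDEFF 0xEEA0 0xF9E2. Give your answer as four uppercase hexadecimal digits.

One's-complement addition (fold any carry out of bit 15 back into bit 0):
  0x593F + 0xDEFF = 0x1383E → wrap carry → 0x383F
  0x383F + 0xEEA0 = 0x126DF → wrap carry → 0x26E0
  0x26E0 + 0xF9E2 = 0x120C2 → wrap carry → 0x20C3
One's-complement sum = 0x20C3.
Checksum = ~0x20C3 & 0xFFFF = 0xDF3C.

DF3C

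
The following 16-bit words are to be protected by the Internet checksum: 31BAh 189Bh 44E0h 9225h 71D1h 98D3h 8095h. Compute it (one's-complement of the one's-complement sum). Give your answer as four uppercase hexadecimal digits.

One's-complement addition (fold any carry out of bit 15 back into bit 0):
  0x31BA + 0x189B = 0x04A55
  0x4A55 + 0x44E0 = 0x08F35
  0x8F35 + 0x9225 = 0x1215A → wrap carry → 0x215B
  0x215B + 0x71D1 = 0x0932C
  0x932C + 0x98D3 = 0x12BFF → wrap carry → 0x2C00
  0x2C00 + 0x8095 = 0x0AC95
One's-complement sum = 0xAC95.
Checksum = ~0xAC95 & 0xFFFF = 0x536A.

536A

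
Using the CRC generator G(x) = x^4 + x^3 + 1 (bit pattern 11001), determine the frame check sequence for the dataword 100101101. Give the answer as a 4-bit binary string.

Append 4 zeros: 1001011010000. Divide by 11001 (XOR where the leading bit is 1):
  pos 0: 10010 XOR 11001 = 01011
  pos 1: 10111 XOR 11001 = 01110
  pos 2: 11101 XOR 11001 = 00100
  pos 4: 10001 XOR 11001 = 01000
  pos 5: 10000 XOR 11001 = 01001
  pos 6: 10010 XOR 11001 = 01011
  pos 7: 10110 XOR 11001 = 01111
  pos 8: 11110 XOR 11001 = 00111
Remainder (last 4 bits) = 0111. This is the CRC / FCS.

0111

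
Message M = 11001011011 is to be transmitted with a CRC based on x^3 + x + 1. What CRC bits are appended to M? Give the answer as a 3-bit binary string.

Append 3 zeros: 11001011011000. Divide by 1011 (XOR where the leading bit is 1):
  pos 0: 1100 XOR 1011 = 0111
  pos 1: 1111 XOR 1011 = 0100
  pos 2: 1000 XOR 1011 = 0011
  pos 4: 1111 XOR 1011 = 0100
  pos 5: 1000 XOR 1011 = 0011
  pos 7: 1111 XOR 1011 = 0100
  pos 8: 1000 XOR 1011 = 0011
  pos 10: 1100 XOR 1011 = 0111
Remainder (last 3 bits) = 111. This is the CRC / FCS.

111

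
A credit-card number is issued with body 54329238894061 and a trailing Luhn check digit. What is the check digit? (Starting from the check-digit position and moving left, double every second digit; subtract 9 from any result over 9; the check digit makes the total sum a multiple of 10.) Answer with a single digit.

Partial digits right→left: 1 6 0 4 9 8 8 3 2 9 2 3 4 5
Double every second digit counting from the check-digit position (so the 1st, 3rd, 5th, ... of the partial from the right).
  doubled (with −9 where >9): 2 0 9 7 4 4 8 → sum 34
  kept as-is: 6 4 8 3 9 3 5 → sum 38
Total = 34 + 38 = 72.
Check digit = (10 − (72 mod 10)) mod 10 = 8.

8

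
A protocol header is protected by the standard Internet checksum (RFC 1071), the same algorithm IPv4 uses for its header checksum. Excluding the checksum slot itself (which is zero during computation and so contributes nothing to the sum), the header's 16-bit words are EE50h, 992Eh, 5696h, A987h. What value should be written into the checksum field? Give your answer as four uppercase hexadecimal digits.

7862

One's-complement addition (fold any carry out of bit 15 back into bit 0):
  0xEE50 + 0x992E = 0x1877E → wrap carry → 0x877F
  0x877F + 0x5696 = 0x0DE15
  0xDE15 + 0xA987 = 0x1879C → wrap carry → 0x879D
One's-complement sum = 0x879D.
Checksum = ~0x879D & 0xFFFF = 0x7862.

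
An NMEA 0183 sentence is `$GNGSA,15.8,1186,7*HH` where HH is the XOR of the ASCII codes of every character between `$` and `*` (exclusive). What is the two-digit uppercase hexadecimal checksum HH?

XOR the ASCII codes of the payload characters:
  'G' = 0x47 → acc = 0x47
  'N' = 0x4E → acc = 0x09
  'G' = 0x47 → acc = 0x4E
  'S' = 0x53 → acc = 0x1D
  'A' = 0x41 → acc = 0x5C
  ',' = 0x2C → acc = 0x70
  '1' = 0x31 → acc = 0x41
  '5' = 0x35 → acc = 0x74
  '.' = 0x2E → acc = 0x5A
  '8' = 0x38 → acc = 0x62
  ',' = 0x2C → acc = 0x4E
  '1' = 0x31 → acc = 0x7F
  '1' = 0x31 → acc = 0x4E
  '8' = 0x38 → acc = 0x76
  '6' = 0x36 → acc = 0x40
  ',' = 0x2C → acc = 0x6C
  '7' = 0x37 → acc = 0x5B
Checksum = 0x5B.

5B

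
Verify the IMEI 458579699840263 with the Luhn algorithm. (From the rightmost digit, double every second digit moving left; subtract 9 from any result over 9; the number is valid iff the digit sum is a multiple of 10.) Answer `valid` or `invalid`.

invalid

From the right, keep odd positions and double even positions (subtract 9 from any doubled value over 9):
  doubled (positions 2,4,...): 3 0 7 9 9 1 1 → sum 30
  kept (positions 1,3,...): 3 2 4 9 6 7 8 4 → sum 43
Total = 73.
73 mod 10 = 3, so the number is invalid.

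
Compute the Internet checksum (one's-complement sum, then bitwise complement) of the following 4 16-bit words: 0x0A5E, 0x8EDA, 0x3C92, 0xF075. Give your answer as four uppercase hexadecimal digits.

One's-complement addition (fold any carry out of bit 15 back into bit 0):
  0x0A5E + 0x8EDA = 0x09938
  0x9938 + 0x3C92 = 0x0D5CA
  0xD5CA + 0xF075 = 0x1C63F → wrap carry → 0xC640
One's-complement sum = 0xC640.
Checksum = ~0xC640 & 0xFFFF = 0x39BF.

39BF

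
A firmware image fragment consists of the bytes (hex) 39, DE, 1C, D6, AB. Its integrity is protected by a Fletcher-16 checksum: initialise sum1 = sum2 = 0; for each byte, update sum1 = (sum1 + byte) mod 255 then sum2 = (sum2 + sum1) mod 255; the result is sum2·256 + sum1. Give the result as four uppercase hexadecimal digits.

Running sums (mod 255):
  after byte 0 (39): sum1=57, sum2=57
  after byte 1 (DE): sum1=24, sum2=81
  after byte 2 (1C): sum1=52, sum2=133
  after byte 3 (D6): sum1=11, sum2=144
  after byte 4 (AB): sum1=182, sum2=71
Checksum = sum2·256 + sum1 = 71·256 + 182 = 18358 = 0x47B6.

47B6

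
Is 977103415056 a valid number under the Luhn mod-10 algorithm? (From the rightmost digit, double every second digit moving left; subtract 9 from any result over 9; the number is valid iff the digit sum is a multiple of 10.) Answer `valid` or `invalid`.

From the right, keep odd positions and double even positions (subtract 9 from any doubled value over 9):
  doubled (positions 2,4,...): 1 1 8 0 5 9 → sum 24
  kept (positions 1,3,...): 6 0 1 3 1 7 → sum 18
Total = 42.
42 mod 10 = 2, so the number is invalid.

invalid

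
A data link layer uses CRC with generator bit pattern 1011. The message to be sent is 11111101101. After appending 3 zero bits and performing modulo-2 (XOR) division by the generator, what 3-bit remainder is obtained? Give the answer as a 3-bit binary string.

000

Append 3 zeros: 11111101101000. Divide by 1011 (XOR where the leading bit is 1):
  pos 0: 1111 XOR 1011 = 0100
  pos 1: 1001 XOR 1011 = 0010
  pos 3: 1010 XOR 1011 = 0001
  pos 6: 1110 XOR 1011 = 0101
  pos 7: 1011 XOR 1011 = 0000
Remainder (last 3 bits) = 000. This is the CRC / FCS.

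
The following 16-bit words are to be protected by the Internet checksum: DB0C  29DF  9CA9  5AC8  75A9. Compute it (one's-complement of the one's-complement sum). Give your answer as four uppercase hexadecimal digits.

One's-complement addition (fold any carry out of bit 15 back into bit 0):
  0xDB0C + 0x29DF = 0x104EB → wrap carry → 0x04EC
  0x04EC + 0x9CA9 = 0x0A195
  0xA195 + 0x5AC8 = 0x0FC5D
  0xFC5D + 0x75A9 = 0x17206 → wrap carry → 0x7207
One's-complement sum = 0x7207.
Checksum = ~0x7207 & 0xFFFF = 0x8DF8.

8DF8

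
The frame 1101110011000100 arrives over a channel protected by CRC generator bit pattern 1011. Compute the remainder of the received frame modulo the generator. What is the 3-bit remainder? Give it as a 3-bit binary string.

001

Modulo-2 division of 1101110011000100 by 1011:
  pos 0: 1101 XOR 1011 = 0110
  pos 1: 1101 XOR 1011 = 0110
  pos 2: 1101 XOR 1011 = 0110
  pos 3: 1100 XOR 1011 = 0111
  pos 4: 1110 XOR 1011 = 0101
  pos 5: 1011 XOR 1011 = 0000
  pos 9: 1000 XOR 1011 = 0011
  pos 11: 1110 XOR 1011 = 0101
  pos 12: 1010 XOR 1011 = 0001
Remainder = 001 (nonzero — an error is detected).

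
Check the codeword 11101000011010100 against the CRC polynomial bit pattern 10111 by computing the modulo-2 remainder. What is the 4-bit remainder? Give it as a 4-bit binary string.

0000

Modulo-2 division of 11101000011010100 by 10111:
  pos 0: 11101 XOR 10111 = 01010
  pos 1: 10100 XOR 10111 = 00011
  pos 4: 11000 XOR 10111 = 01111
  pos 5: 11111 XOR 10111 = 01000
  pos 6: 10001 XOR 10111 = 00110
  pos 8: 11001 XOR 10111 = 01110
  pos 9: 11100 XOR 10111 = 01011
  pos 10: 10111 XOR 10111 = 00000
Remainder = 0000 (zero — the frame passes the CRC check).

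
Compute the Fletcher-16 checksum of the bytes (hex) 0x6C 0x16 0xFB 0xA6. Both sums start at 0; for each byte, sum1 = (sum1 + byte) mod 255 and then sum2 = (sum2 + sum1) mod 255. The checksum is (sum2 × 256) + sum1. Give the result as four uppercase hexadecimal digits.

Running sums (mod 255):
  after byte 0 (0x6C): sum1=108, sum2=108
  after byte 1 (0x16): sum1=130, sum2=238
  after byte 2 (0xFB): sum1=126, sum2=109
  after byte 3 (0xA6): sum1=37, sum2=146
Checksum = sum2·256 + sum1 = 146·256 + 37 = 37413 = 0x9225.

9225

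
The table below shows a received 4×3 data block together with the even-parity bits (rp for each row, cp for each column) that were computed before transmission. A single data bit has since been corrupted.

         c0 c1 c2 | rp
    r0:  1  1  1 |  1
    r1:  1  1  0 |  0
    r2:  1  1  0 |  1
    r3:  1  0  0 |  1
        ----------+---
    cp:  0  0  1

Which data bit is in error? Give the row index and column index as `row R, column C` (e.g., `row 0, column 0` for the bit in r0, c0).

Recompute each row's even parity and compare to rp:
  r0: data parity 1, sent rp 1 → ok
  r1: data parity 0, sent rp 0 → ok
  r2: data parity 0, sent rp 1 → mismatch
  r3: data parity 1, sent rp 1 → ok
Recompute each column's even parity and compare to cp:
  c0: data parity 0, sent cp 0 → ok
  c1: data parity 1, sent cp 0 → mismatch
  c2: data parity 1, sent cp 1 → ok
Exactly one row (r2) and one column (c1) fail → the flipped bit is at their intersection.

row 2, column 1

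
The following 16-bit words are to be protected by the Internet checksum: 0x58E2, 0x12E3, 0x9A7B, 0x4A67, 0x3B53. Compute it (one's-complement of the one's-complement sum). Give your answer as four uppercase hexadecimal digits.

One's-complement addition (fold any carry out of bit 15 back into bit 0):
  0x58E2 + 0x12E3 = 0x06BC5
  0x6BC5 + 0x9A7B = 0x10640 → wrap carry → 0x0641
  0x0641 + 0x4A67 = 0x050A8
  0x50A8 + 0x3B53 = 0x08BFB
One's-complement sum = 0x8BFB.
Checksum = ~0x8BFB & 0xFFFF = 0x7404.

7404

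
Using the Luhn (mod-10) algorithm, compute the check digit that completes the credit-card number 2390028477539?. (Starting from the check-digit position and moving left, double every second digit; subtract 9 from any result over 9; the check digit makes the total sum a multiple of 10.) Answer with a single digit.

6

Partial digits right→left: 9 3 5 7 7 4 8 2 0 0 9 3 2
Double every second digit counting from the check-digit position (so the 1st, 3rd, 5th, ... of the partial from the right).
  doubled (with −9 where >9): 9 1 5 7 0 9 4 → sum 35
  kept as-is: 3 7 4 2 0 3 → sum 19
Total = 35 + 19 = 54.
Check digit = (10 − (54 mod 10)) mod 10 = 6.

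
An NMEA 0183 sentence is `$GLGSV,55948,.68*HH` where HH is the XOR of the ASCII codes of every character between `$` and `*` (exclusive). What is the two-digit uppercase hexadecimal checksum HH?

XOR the ASCII codes of the payload characters:
  'G' = 0x47 → acc = 0x47
  'L' = 0x4C → acc = 0x0B
  'G' = 0x47 → acc = 0x4C
  'S' = 0x53 → acc = 0x1F
  'V' = 0x56 → acc = 0x49
  ',' = 0x2C → acc = 0x65
  '5' = 0x35 → acc = 0x50
  '5' = 0x35 → acc = 0x65
  '9' = 0x39 → acc = 0x5C
  '4' = 0x34 → acc = 0x68
  '8' = 0x38 → acc = 0x50
  ',' = 0x2C → acc = 0x7C
  '.' = 0x2E → acc = 0x52
  '6' = 0x36 → acc = 0x64
  '8' = 0x38 → acc = 0x5C
Checksum = 0x5C.

5C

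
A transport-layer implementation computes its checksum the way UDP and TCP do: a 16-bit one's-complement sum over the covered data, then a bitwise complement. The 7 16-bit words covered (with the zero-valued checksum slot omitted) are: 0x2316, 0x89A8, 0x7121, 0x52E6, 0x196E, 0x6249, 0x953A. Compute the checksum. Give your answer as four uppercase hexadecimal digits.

7E47

One's-complement addition (fold any carry out of bit 15 back into bit 0):
  0x2316 + 0x89A8 = 0x0ACBE
  0xACBE + 0x7121 = 0x11DDF → wrap carry → 0x1DE0
  0x1DE0 + 0x52E6 = 0x070C6
  0x70C6 + 0x196E = 0x08A34
  0x8A34 + 0x6249 = 0x0EC7D
  0xEC7D + 0x953A = 0x181B7 → wrap carry → 0x81B8
One's-complement sum = 0x81B8.
Checksum = ~0x81B8 & 0xFFFF = 0x7E47.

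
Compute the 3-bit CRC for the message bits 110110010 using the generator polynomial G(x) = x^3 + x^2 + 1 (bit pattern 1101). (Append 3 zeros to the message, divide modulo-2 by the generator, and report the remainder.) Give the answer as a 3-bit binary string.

110

Append 3 zeros: 110110010000. Divide by 1101 (XOR where the leading bit is 1):
  pos 0: 1101 XOR 1101 = 0000
  pos 4: 1001 XOR 1101 = 0100
  pos 5: 1000 XOR 1101 = 0101
  pos 6: 1010 XOR 1101 = 0111
  pos 7: 1110 XOR 1101 = 0011
Remainder (last 3 bits) = 110. This is the CRC / FCS.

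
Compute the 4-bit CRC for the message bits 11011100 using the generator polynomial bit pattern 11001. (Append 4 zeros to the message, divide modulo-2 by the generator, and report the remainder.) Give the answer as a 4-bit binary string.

0001

Append 4 zeros: 110111000000. Divide by 11001 (XOR where the leading bit is 1):
  pos 0: 11011 XOR 11001 = 00010
  pos 3: 10100 XOR 11001 = 01101
  pos 4: 11010 XOR 11001 = 00011
  pos 7: 11000 XOR 11001 = 00001
Remainder (last 4 bits) = 0001. This is the CRC / FCS.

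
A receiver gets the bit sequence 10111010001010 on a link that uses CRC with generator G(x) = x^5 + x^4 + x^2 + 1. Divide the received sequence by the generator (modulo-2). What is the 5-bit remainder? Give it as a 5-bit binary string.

Modulo-2 division of 10111010001010 by 110101:
  pos 0: 101110 XOR 110101 = 011011
  pos 1: 110111 XOR 110101 = 000010
  pos 5: 100001 XOR 110101 = 010100
  pos 6: 101000 XOR 110101 = 011101
  pos 7: 111011 XOR 110101 = 001110
Remainder = 11100 (nonzero — an error is detected).

11100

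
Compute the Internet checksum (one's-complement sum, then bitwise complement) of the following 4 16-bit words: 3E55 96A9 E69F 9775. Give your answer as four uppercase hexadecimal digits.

One's-complement addition (fold any carry out of bit 15 back into bit 0):
  0x3E55 + 0x96A9 = 0x0D4FE
  0xD4FE + 0xE69F = 0x1BB9D → wrap carry → 0xBB9E
  0xBB9E + 0x9775 = 0x15313 → wrap carry → 0x5314
One's-complement sum = 0x5314.
Checksum = ~0x5314 & 0xFFFF = 0xACEB.

ACEB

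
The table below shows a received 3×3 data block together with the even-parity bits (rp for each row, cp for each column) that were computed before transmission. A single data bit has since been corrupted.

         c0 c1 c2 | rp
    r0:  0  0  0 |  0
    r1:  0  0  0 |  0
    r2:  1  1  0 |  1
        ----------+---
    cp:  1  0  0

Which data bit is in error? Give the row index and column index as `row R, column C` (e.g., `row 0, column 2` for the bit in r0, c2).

Recompute each row's even parity and compare to rp:
  r0: data parity 0, sent rp 0 → ok
  r1: data parity 0, sent rp 0 → ok
  r2: data parity 0, sent rp 1 → mismatch
Recompute each column's even parity and compare to cp:
  c0: data parity 1, sent cp 1 → ok
  c1: data parity 1, sent cp 0 → mismatch
  c2: data parity 0, sent cp 0 → ok
Exactly one row (r2) and one column (c1) fail → the flipped bit is at their intersection.

row 2, column 1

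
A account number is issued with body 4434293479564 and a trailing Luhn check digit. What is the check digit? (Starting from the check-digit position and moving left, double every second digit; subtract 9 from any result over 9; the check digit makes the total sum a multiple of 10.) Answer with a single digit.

Partial digits right→left: 4 6 5 9 7 4 3 9 2 4 3 4 4
Double every second digit counting from the check-digit position (so the 1st, 3rd, 5th, ... of the partial from the right).
  doubled (with −9 where >9): 8 1 5 6 4 6 8 → sum 38
  kept as-is: 6 9 4 9 4 4 → sum 36
Total = 38 + 36 = 74.
Check digit = (10 − (74 mod 10)) mod 10 = 6.

6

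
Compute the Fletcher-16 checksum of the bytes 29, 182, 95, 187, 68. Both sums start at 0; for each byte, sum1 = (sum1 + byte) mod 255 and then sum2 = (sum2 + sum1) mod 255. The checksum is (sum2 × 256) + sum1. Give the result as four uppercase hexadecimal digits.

4633

Running sums (mod 255):
  after byte 0 (29): sum1=29, sum2=29
  after byte 1 (182): sum1=211, sum2=240
  after byte 2 (95): sum1=51, sum2=36
  after byte 3 (187): sum1=238, sum2=19
  after byte 4 (68): sum1=51, sum2=70
Checksum = sum2·256 + sum1 = 70·256 + 51 = 17971 = 0x4633.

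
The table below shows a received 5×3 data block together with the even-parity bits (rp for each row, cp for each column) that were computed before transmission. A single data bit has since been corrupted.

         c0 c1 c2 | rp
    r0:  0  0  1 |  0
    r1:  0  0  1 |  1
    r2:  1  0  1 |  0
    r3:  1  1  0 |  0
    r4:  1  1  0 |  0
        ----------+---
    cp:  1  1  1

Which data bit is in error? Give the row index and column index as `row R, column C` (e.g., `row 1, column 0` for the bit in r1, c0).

Recompute each row's even parity and compare to rp:
  r0: data parity 1, sent rp 0 → mismatch
  r1: data parity 1, sent rp 1 → ok
  r2: data parity 0, sent rp 0 → ok
  r3: data parity 0, sent rp 0 → ok
  r4: data parity 0, sent rp 0 → ok
Recompute each column's even parity and compare to cp:
  c0: data parity 1, sent cp 1 → ok
  c1: data parity 0, sent cp 1 → mismatch
  c2: data parity 1, sent cp 1 → ok
Exactly one row (r0) and one column (c1) fail → the flipped bit is at their intersection.

row 0, column 1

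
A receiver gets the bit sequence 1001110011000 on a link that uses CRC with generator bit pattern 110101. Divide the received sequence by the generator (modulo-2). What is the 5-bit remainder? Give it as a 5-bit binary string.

Modulo-2 division of 1001110011000 by 110101:
  pos 0: 100111 XOR 110101 = 010010
  pos 1: 100100 XOR 110101 = 010001
  pos 2: 100010 XOR 110101 = 010111
  pos 3: 101111 XOR 110101 = 011010
  pos 4: 110101 XOR 110101 = 000000
Remainder = 00000 (zero — the frame passes the CRC check).

00000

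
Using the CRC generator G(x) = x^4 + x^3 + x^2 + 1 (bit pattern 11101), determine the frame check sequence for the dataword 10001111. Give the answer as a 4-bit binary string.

1000

Append 4 zeros: 100011110000. Divide by 11101 (XOR where the leading bit is 1):
  pos 0: 10001 XOR 11101 = 01100
  pos 1: 11001 XOR 11101 = 00100
  pos 3: 10011 XOR 11101 = 01110
  pos 4: 11100 XOR 11101 = 00001
Remainder (last 4 bits) = 1000. This is the CRC / FCS.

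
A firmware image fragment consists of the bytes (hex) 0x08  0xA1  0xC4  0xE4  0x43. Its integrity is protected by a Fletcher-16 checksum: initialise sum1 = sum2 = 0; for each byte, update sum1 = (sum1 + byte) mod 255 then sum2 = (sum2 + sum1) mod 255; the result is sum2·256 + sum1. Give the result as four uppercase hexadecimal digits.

0A96

Running sums (mod 255):
  after byte 0 (0x08): sum1=8, sum2=8
  after byte 1 (0xA1): sum1=169, sum2=177
  after byte 2 (0xC4): sum1=110, sum2=32
  after byte 3 (0xE4): sum1=83, sum2=115
  after byte 4 (0x43): sum1=150, sum2=10
Checksum = sum2·256 + sum1 = 10·256 + 150 = 2710 = 0x0A96.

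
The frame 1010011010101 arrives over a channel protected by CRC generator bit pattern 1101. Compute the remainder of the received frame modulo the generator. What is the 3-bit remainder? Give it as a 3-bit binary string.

Modulo-2 division of 1010011010101 by 1101:
  pos 0: 1010 XOR 1101 = 0111
  pos 1: 1110 XOR 1101 = 0011
  pos 3: 1111 XOR 1101 = 0010
  pos 5: 1001 XOR 1101 = 0100
  pos 6: 1000 XOR 1101 = 0101
  pos 7: 1011 XOR 1101 = 0110
  pos 8: 1100 XOR 1101 = 0001
Remainder = 011 (nonzero — an error is detected).

011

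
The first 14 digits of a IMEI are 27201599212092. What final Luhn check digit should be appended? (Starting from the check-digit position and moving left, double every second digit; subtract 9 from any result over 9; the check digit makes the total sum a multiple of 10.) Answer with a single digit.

2

Partial digits right→left: 2 9 0 2 1 2 9 9 5 1 0 2 7 2
Double every second digit counting from the check-digit position (so the 1st, 3rd, 5th, ... of the partial from the right).
  doubled (with −9 where >9): 4 0 2 9 1 0 5 → sum 21
  kept as-is: 9 2 2 9 1 2 2 → sum 27
Total = 21 + 27 = 48.
Check digit = (10 − (48 mod 10)) mod 10 = 2.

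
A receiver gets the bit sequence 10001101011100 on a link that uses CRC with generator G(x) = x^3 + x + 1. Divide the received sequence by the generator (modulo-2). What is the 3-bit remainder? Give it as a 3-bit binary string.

111

Modulo-2 division of 10001101011100 by 1011:
  pos 0: 1000 XOR 1011 = 0011
  pos 2: 1111 XOR 1011 = 0100
  pos 3: 1000 XOR 1011 = 0011
  pos 5: 1110 XOR 1011 = 0101
  pos 6: 1011 XOR 1011 = 0000
  pos 10: 1100 XOR 1011 = 0111
Remainder = 111 (nonzero — an error is detected).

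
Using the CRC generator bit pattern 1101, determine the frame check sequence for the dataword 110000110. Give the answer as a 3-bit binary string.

110

Append 3 zeros: 110000110000. Divide by 1101 (XOR where the leading bit is 1):
  pos 0: 1100 XOR 1101 = 0001
  pos 3: 1001 XOR 1101 = 0100
  pos 4: 1001 XOR 1101 = 0100
  pos 5: 1000 XOR 1101 = 0101
  pos 6: 1010 XOR 1101 = 0111
  pos 7: 1110 XOR 1101 = 0011
Remainder (last 3 bits) = 110. This is the CRC / FCS.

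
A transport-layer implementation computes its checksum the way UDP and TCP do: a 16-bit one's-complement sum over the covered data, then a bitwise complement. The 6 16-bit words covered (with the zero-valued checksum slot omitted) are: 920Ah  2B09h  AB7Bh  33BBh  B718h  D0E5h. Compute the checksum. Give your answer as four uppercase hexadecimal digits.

One's-complement addition (fold any carry out of bit 15 back into bit 0):
  0x920A + 0x2B09 = 0x0BD13
  0xBD13 + 0xAB7B = 0x1688E → wrap carry → 0x688F
  0x688F + 0x33BB = 0x09C4A
  0x9C4A + 0xB718 = 0x15362 → wrap carry → 0x5363
  0x5363 + 0xD0E5 = 0x12448 → wrap carry → 0x2449
One's-complement sum = 0x2449.
Checksum = ~0x2449 & 0xFFFF = 0xDBB6.

DBB6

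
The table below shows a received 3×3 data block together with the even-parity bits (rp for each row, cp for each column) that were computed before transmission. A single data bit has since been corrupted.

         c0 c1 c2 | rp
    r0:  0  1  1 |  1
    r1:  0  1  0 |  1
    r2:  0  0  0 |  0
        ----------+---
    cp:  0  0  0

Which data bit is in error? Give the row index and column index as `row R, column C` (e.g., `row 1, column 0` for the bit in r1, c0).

row 0, column 2

Recompute each row's even parity and compare to rp:
  r0: data parity 0, sent rp 1 → mismatch
  r1: data parity 1, sent rp 1 → ok
  r2: data parity 0, sent rp 0 → ok
Recompute each column's even parity and compare to cp:
  c0: data parity 0, sent cp 0 → ok
  c1: data parity 0, sent cp 0 → ok
  c2: data parity 1, sent cp 0 → mismatch
Exactly one row (r0) and one column (c2) fail → the flipped bit is at their intersection.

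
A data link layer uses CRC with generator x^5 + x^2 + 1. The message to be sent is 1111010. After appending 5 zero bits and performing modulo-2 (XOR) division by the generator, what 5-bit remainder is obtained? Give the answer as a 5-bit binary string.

01011

Append 5 zeros: 111101000000. Divide by 100101 (XOR where the leading bit is 1):
  pos 0: 111101 XOR 100101 = 011000
  pos 1: 110000 XOR 100101 = 010101
  pos 2: 101010 XOR 100101 = 001111
  pos 4: 111100 XOR 100101 = 011001
  pos 5: 110010 XOR 100101 = 010111
  pos 6: 101110 XOR 100101 = 001011
Remainder (last 5 bits) = 01011. This is the CRC / FCS.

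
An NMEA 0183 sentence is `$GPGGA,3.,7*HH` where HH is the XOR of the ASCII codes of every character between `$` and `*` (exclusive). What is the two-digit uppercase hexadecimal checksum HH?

7C

XOR the ASCII codes of the payload characters:
  'G' = 0x47 → acc = 0x47
  'P' = 0x50 → acc = 0x17
  'G' = 0x47 → acc = 0x50
  'G' = 0x47 → acc = 0x17
  'A' = 0x41 → acc = 0x56
  ',' = 0x2C → acc = 0x7A
  '3' = 0x33 → acc = 0x49
  '.' = 0x2E → acc = 0x67
  ',' = 0x2C → acc = 0x4B
  '7' = 0x37 → acc = 0x7C
Checksum = 0x7C.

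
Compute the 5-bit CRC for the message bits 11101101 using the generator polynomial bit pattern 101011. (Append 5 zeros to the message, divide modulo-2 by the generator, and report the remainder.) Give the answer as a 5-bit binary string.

00110

Append 5 zeros: 1110110100000. Divide by 101011 (XOR where the leading bit is 1):
  pos 0: 111011 XOR 101011 = 010000
  pos 1: 100000 XOR 101011 = 001011
  pos 3: 101110 XOR 101011 = 000101
  pos 6: 101000 XOR 101011 = 000011
Remainder (last 5 bits) = 00110. This is the CRC / FCS.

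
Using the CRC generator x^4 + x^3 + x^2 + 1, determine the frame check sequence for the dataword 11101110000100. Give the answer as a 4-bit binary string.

0100

Append 4 zeros: 111011100001000000. Divide by 11101 (XOR where the leading bit is 1):
  pos 0: 11101 XOR 11101 = 00000
  pos 5: 11000 XOR 11101 = 00101
  pos 7: 10101 XOR 11101 = 01000
  pos 8: 10000 XOR 11101 = 01101
  pos 9: 11010 XOR 11101 = 00111
  pos 11: 11100 XOR 11101 = 00001
Remainder (last 4 bits) = 0100. This is the CRC / FCS.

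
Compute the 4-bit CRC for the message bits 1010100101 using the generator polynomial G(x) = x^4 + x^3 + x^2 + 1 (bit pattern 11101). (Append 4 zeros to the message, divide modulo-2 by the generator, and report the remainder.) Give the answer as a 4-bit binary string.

0100

Append 4 zeros: 10101001010000. Divide by 11101 (XOR where the leading bit is 1):
  pos 0: 10101 XOR 11101 = 01000
  pos 1: 10000 XOR 11101 = 01101
  pos 2: 11010 XOR 11101 = 00111
  pos 4: 11110 XOR 11101 = 00011
  pos 7: 11100 XOR 11101 = 00001
Remainder (last 4 bits) = 0100. This is the CRC / FCS.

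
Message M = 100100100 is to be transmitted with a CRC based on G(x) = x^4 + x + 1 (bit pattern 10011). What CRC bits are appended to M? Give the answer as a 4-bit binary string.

Append 4 zeros: 1001001000000. Divide by 10011 (XOR where the leading bit is 1):
  pos 0: 10010 XOR 10011 = 00001
  pos 4: 10100 XOR 10011 = 00111
  pos 6: 11100 XOR 10011 = 01111
  pos 7: 11110 XOR 10011 = 01101
  pos 8: 11010 XOR 10011 = 01001
Remainder (last 4 bits) = 1001. This is the CRC / FCS.

1001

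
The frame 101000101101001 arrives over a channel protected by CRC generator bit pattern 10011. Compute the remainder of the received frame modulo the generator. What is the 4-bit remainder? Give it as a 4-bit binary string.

0000

Modulo-2 division of 101000101101001 by 10011:
  pos 0: 10100 XOR 10011 = 00111
  pos 2: 11101 XOR 10011 = 01110
  pos 3: 11100 XOR 10011 = 01111
  pos 4: 11111 XOR 10011 = 01100
  pos 5: 11001 XOR 10011 = 01010
  pos 6: 10100 XOR 10011 = 00111
  pos 8: 11110 XOR 10011 = 01101
  pos 9: 11010 XOR 10011 = 01001
  pos 10: 10011 XOR 10011 = 00000
Remainder = 0000 (zero — the frame passes the CRC check).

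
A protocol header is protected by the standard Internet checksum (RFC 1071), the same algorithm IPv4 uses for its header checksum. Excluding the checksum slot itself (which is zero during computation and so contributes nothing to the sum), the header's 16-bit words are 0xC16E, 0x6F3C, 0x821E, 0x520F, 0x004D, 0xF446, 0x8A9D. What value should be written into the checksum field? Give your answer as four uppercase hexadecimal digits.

7BF5

One's-complement addition (fold any carry out of bit 15 back into bit 0):
  0xC16E + 0x6F3C = 0x130AA → wrap carry → 0x30AB
  0x30AB + 0x821E = 0x0B2C9
  0xB2C9 + 0x520F = 0x104D8 → wrap carry → 0x04D9
  0x04D9 + 0x004D = 0x00526
  0x0526 + 0xF446 = 0x0F96C
  0xF96C + 0x8A9D = 0x18409 → wrap carry → 0x840A
One's-complement sum = 0x840A.
Checksum = ~0x840A & 0xFFFF = 0x7BF5.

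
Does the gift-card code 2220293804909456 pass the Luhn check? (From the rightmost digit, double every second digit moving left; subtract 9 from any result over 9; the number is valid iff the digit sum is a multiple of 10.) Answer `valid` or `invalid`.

From the right, keep odd positions and double even positions (subtract 9 from any doubled value over 9):
  doubled (positions 2,4,...): 1 9 9 0 6 4 4 4 → sum 37
  kept (positions 1,3,...): 6 4 0 4 8 9 0 2 → sum 33
Total = 70.
70 mod 10 = 0, so the number is valid.

valid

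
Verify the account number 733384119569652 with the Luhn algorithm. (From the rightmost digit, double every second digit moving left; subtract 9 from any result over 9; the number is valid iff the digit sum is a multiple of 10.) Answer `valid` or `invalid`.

From the right, keep odd positions and double even positions (subtract 9 from any doubled value over 9):
  doubled (positions 2,4,...): 1 9 1 2 8 6 6 → sum 33
  kept (positions 1,3,...): 2 6 6 9 1 8 3 7 → sum 42
Total = 75.
75 mod 10 = 5, so the number is invalid.

invalid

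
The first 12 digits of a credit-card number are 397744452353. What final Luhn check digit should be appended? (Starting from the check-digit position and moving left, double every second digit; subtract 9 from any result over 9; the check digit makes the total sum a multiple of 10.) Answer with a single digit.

Partial digits right→left: 3 5 3 2 5 4 4 4 7 7 9 3
Double every second digit counting from the check-digit position (so the 1st, 3rd, 5th, ... of the partial from the right).
  doubled (with −9 where >9): 6 6 1 8 5 9 → sum 35
  kept as-is: 5 2 4 4 7 3 → sum 25
Total = 35 + 25 = 60.
Check digit = (10 − (60 mod 10)) mod 10 = 0.

0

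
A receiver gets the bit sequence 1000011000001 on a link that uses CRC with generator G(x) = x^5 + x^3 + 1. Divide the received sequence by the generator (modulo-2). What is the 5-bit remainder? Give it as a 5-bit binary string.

00000

Modulo-2 division of 1000011000001 by 101001:
  pos 0: 100001 XOR 101001 = 001000
  pos 2: 100010 XOR 101001 = 001011
  pos 4: 101100 XOR 101001 = 000101
  pos 7: 101001 XOR 101001 = 000000
Remainder = 00000 (zero — the frame passes the CRC check).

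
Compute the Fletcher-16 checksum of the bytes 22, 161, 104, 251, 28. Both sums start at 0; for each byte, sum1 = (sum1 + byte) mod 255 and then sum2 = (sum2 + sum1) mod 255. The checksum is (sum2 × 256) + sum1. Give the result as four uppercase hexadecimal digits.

Running sums (mod 255):
  after byte 0 (22): sum1=22, sum2=22
  after byte 1 (161): sum1=183, sum2=205
  after byte 2 (104): sum1=32, sum2=237
  after byte 3 (251): sum1=28, sum2=10
  after byte 4 (28): sum1=56, sum2=66
Checksum = sum2·256 + sum1 = 66·256 + 56 = 16952 = 0x4238.

4238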